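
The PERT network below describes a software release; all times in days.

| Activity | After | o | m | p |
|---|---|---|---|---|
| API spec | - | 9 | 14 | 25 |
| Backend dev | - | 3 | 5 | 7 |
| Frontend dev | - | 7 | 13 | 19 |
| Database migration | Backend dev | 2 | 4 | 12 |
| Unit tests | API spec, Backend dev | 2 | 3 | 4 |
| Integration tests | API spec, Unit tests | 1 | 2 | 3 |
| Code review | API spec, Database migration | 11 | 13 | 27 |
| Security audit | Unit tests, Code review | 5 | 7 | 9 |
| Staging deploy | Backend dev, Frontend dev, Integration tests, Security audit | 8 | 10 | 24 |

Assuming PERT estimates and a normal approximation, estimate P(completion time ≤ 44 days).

te_API spec = (9 + 4·14 + 25)/6 = 90/6 = 15; σ²_API spec = ((25−9)/6)² = 7.111
te_Backend dev = (3 + 4·5 + 7)/6 = 30/6 = 5; σ²_Backend dev = ((7−3)/6)² = 0.444
te_Frontend dev = (7 + 4·13 + 19)/6 = 78/6 = 13; σ²_Frontend dev = ((19−7)/6)² = 4.000
te_Database migration = (2 + 4·4 + 12)/6 = 30/6 = 5; σ²_Database migration = ((12−2)/6)² = 2.778
te_Unit tests = (2 + 4·3 + 4)/6 = 18/6 = 3; σ²_Unit tests = ((4−2)/6)² = 0.111
te_Integration tests = (1 + 4·2 + 3)/6 = 12/6 = 2; σ²_Integration tests = ((3−1)/6)² = 0.111
te_Code review = (11 + 4·13 + 27)/6 = 90/6 = 15; σ²_Code review = ((27−11)/6)² = 7.111
te_Security audit = (5 + 4·7 + 9)/6 = 42/6 = 7; σ²_Security audit = ((9−5)/6)² = 0.444
te_Staging deploy = (8 + 4·10 + 24)/6 = 72/6 = 12; σ²_Staging deploy = ((24−8)/6)² = 7.111

Forward pass:
ES_API spec = 0; EF_API spec = 15
ES_Backend dev = 0; EF_Backend dev = 5
ES_Frontend dev = 0; EF_Frontend dev = 13
ES_Database migration = 5; EF_Database migration = 5+5 = 10
ES_Unit tests = max(EF_API spec=15, EF_Backend dev=5) = 15; EF_Unit tests = 15+3 = 18
ES_Integration tests = max(EF_API spec=15, EF_Unit tests=18) = 18; EF_Integration tests = 18+2 = 20
ES_Code review = max(EF_API spec=15, EF_Database migration=10) = 15; EF_Code review = 15+15 = 30
ES_Security audit = max(EF_Unit tests=18, EF_Code review=30) = 30; EF_Security audit = 30+7 = 37
ES_Staging deploy = max(EF_Backend dev=5, EF_Frontend dev=13, EF_Integration tests=20, EF_Security audit=37) = 37; EF_Staging deploy = 37+12 = 49
Expected project duration μ = 49 days. Critical path: API spec → Code review → Security audit → Staging deploy.

Variance along critical path = 7.111 + 7.111 + 0.444 + 7.111 = 21.778; σ = √21.778 = 4.667 days.
Z = (44 − 49) / 4.667 = -1.071
P(T ≤ 44) = Φ(-1.071) ≈ 0.142

0.142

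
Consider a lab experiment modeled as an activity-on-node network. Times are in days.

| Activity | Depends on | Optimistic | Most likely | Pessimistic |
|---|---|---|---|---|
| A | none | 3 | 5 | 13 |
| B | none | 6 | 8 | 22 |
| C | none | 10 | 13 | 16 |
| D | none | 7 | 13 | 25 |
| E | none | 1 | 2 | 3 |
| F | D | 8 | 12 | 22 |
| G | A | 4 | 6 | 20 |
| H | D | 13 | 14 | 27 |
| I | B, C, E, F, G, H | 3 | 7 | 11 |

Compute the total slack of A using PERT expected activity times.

16 days

te_A = (3 + 4·5 + 13)/6 = 36/6 = 6
te_B = (6 + 4·8 + 22)/6 = 60/6 = 10
te_C = (10 + 4·13 + 16)/6 = 78/6 = 13
te_D = (7 + 4·13 + 25)/6 = 84/6 = 14
te_E = (1 + 4·2 + 3)/6 = 12/6 = 2
te_F = (8 + 4·12 + 22)/6 = 78/6 = 13
te_G = (4 + 4·6 + 20)/6 = 48/6 = 8
te_H = (13 + 4·14 + 27)/6 = 96/6 = 16
te_I = (3 + 4·7 + 11)/6 = 42/6 = 7

Forward pass:
ES_A = 0; EF_A = 6
ES_B = 0; EF_B = 10
ES_C = 0; EF_C = 13
ES_D = 0; EF_D = 14
ES_E = 0; EF_E = 2
ES_F = 14; EF_F = 14+13 = 27
ES_G = 6; EF_G = 6+8 = 14
ES_H = 14; EF_H = 14+16 = 30
ES_I = max(EF_B=10, EF_C=13, EF_E=2, EF_F=27, EF_G=14, EF_H=30) = 30; EF_I = 30+7 = 37
Expected project duration μ = 37 days. Critical path: D → H → I.

Backward pass:
LF_I = 37; LS_I = 37−7 = 30
LF_H = LS_I = 30; LS_H = 30−16 = 14
LF_G = LS_I = 30; LS_G = 30−8 = 22
LF_F = LS_I = 30; LS_F = 30−13 = 17
LF_E = LS_I = 30; LS_E = 30−2 = 28
LF_D = min(LS_F=17, LS_H=14) = 14; LS_D = 14−14 = 0
LF_C = LS_I = 30; LS_C = 30−13 = 17
LF_B = LS_I = 30; LS_B = 30−10 = 20
LF_A = LS_G = 22; LS_A = 22−6 = 16
Slack_A = LS_A − ES_A = 16 − 0 = 16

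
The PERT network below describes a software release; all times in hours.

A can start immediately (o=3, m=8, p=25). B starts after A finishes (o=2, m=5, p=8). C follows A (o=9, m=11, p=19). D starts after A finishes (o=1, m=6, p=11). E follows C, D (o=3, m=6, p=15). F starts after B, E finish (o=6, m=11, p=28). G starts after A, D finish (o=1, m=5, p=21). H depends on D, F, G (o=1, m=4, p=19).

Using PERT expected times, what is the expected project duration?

te_A = (3 + 4·8 + 25)/6 = 60/6 = 10
te_B = (2 + 4·5 + 8)/6 = 30/6 = 5
te_C = (9 + 4·11 + 19)/6 = 72/6 = 12
te_D = (1 + 4·6 + 11)/6 = 36/6 = 6
te_E = (3 + 4·6 + 15)/6 = 42/6 = 7
te_F = (6 + 4·11 + 28)/6 = 78/6 = 13
te_G = (1 + 4·5 + 21)/6 = 42/6 = 7
te_H = (1 + 4·4 + 19)/6 = 36/6 = 6

Forward pass:
ES_A = 0; EF_A = 10
ES_B = 10; EF_B = 10+5 = 15
ES_C = 10; EF_C = 10+12 = 22
ES_D = 10; EF_D = 10+6 = 16
ES_E = max(EF_C=22, EF_D=16) = 22; EF_E = 22+7 = 29
ES_F = max(EF_B=15, EF_E=29) = 29; EF_F = 29+13 = 42
ES_G = max(EF_A=10, EF_D=16) = 16; EF_G = 16+7 = 23
ES_H = max(EF_D=16, EF_F=42, EF_G=23) = 42; EF_H = 42+6 = 48
Expected project duration μ = 48 hours. Critical path: A → C → E → F → H.

48 hours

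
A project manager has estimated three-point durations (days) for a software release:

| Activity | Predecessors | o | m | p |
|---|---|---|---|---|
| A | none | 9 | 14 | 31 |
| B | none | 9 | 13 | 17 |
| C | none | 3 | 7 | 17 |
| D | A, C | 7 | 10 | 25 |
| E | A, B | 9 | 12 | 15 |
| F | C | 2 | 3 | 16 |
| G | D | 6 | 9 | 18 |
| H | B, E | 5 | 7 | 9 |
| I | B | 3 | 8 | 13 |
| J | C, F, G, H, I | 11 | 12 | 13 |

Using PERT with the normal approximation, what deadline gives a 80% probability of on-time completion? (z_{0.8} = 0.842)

54.3 days

te_A = (9 + 4·14 + 31)/6 = 96/6 = 16; σ²_A = ((31−9)/6)² = 13.444
te_B = (9 + 4·13 + 17)/6 = 78/6 = 13; σ²_B = ((17−9)/6)² = 1.778
te_C = (3 + 4·7 + 17)/6 = 48/6 = 8; σ²_C = ((17−3)/6)² = 5.444
te_D = (7 + 4·10 + 25)/6 = 72/6 = 12; σ²_D = ((25−7)/6)² = 9.000
te_E = (9 + 4·12 + 15)/6 = 72/6 = 12; σ²_E = ((15−9)/6)² = 1.000
te_F = (2 + 4·3 + 16)/6 = 30/6 = 5; σ²_F = ((16−2)/6)² = 5.444
te_G = (6 + 4·9 + 18)/6 = 60/6 = 10; σ²_G = ((18−6)/6)² = 4.000
te_H = (5 + 4·7 + 9)/6 = 42/6 = 7; σ²_H = ((9−5)/6)² = 0.444
te_I = (3 + 4·8 + 13)/6 = 48/6 = 8; σ²_I = ((13−3)/6)² = 2.778
te_J = (11 + 4·12 + 13)/6 = 72/6 = 12; σ²_J = ((13−11)/6)² = 0.111

Forward pass:
ES_A = 0; EF_A = 16
ES_B = 0; EF_B = 13
ES_C = 0; EF_C = 8
ES_D = max(EF_A=16, EF_C=8) = 16; EF_D = 16+12 = 28
ES_E = max(EF_A=16, EF_B=13) = 16; EF_E = 16+12 = 28
ES_F = 8; EF_F = 8+5 = 13
ES_G = 28; EF_G = 28+10 = 38
ES_H = max(EF_B=13, EF_E=28) = 28; EF_H = 28+7 = 35
ES_I = 13; EF_I = 13+8 = 21
ES_J = max(EF_C=8, EF_F=13, EF_G=38, EF_H=35, EF_I=21) = 38; EF_J = 38+12 = 50
Expected project duration μ = 50 days. Critical path: A → D → G → J.

Variance along critical path = 13.444 + 9.000 + 4.000 + 0.111 = 26.556; σ = 5.153 days.
D = μ + z·σ = 50 + 0.842·5.153 = 54.3 days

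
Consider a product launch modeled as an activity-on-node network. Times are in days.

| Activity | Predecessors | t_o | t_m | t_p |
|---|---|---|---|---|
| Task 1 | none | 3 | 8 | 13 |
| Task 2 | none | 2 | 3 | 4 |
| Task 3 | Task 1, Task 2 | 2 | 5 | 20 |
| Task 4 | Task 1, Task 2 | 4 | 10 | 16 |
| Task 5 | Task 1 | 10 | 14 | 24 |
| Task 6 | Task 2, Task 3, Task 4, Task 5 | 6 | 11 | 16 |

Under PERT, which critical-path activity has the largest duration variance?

te_Task 1 = (3 + 4·8 + 13)/6 = 48/6 = 8; σ²_Task 1 = ((13−3)/6)² = 2.778
te_Task 2 = (2 + 4·3 + 4)/6 = 18/6 = 3; σ²_Task 2 = ((4−2)/6)² = 0.111
te_Task 3 = (2 + 4·5 + 20)/6 = 42/6 = 7; σ²_Task 3 = ((20−2)/6)² = 9.000
te_Task 4 = (4 + 4·10 + 16)/6 = 60/6 = 10; σ²_Task 4 = ((16−4)/6)² = 4.000
te_Task 5 = (10 + 4·14 + 24)/6 = 90/6 = 15; σ²_Task 5 = ((24−10)/6)² = 5.444
te_Task 6 = (6 + 4·11 + 16)/6 = 66/6 = 11; σ²_Task 6 = ((16−6)/6)² = 2.778

Forward pass:
ES_Task 1 = 0; EF_Task 1 = 8
ES_Task 2 = 0; EF_Task 2 = 3
ES_Task 3 = max(EF_Task 1=8, EF_Task 2=3) = 8; EF_Task 3 = 8+7 = 15
ES_Task 4 = max(EF_Task 1=8, EF_Task 2=3) = 8; EF_Task 4 = 8+10 = 18
ES_Task 5 = 8; EF_Task 5 = 8+15 = 23
ES_Task 6 = max(EF_Task 2=3, EF_Task 3=15, EF_Task 4=18, EF_Task 5=23) = 23; EF_Task 6 = 23+11 = 34
Expected project duration μ = 34 days. Critical path: Task 1 → Task 5 → Task 6.

Variances on critical path: σ²_Task 1=2.778, σ²_Task 5=5.444, σ²_Task 6=2.778.
Largest is σ²_Task 5 = 5.444.

Task 5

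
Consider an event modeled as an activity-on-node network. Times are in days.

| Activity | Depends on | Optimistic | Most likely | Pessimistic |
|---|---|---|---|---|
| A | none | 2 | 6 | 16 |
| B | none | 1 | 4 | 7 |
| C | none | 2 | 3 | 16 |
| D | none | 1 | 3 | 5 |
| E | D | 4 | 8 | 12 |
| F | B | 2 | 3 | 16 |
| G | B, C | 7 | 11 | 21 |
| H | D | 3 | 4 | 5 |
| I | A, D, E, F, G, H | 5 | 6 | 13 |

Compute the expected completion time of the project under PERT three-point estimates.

te_A = (2 + 4·6 + 16)/6 = 42/6 = 7
te_B = (1 + 4·4 + 7)/6 = 24/6 = 4
te_C = (2 + 4·3 + 16)/6 = 30/6 = 5
te_D = (1 + 4·3 + 5)/6 = 18/6 = 3
te_E = (4 + 4·8 + 12)/6 = 48/6 = 8
te_F = (2 + 4·3 + 16)/6 = 30/6 = 5
te_G = (7 + 4·11 + 21)/6 = 72/6 = 12
te_H = (3 + 4·4 + 5)/6 = 24/6 = 4
te_I = (5 + 4·6 + 13)/6 = 42/6 = 7

Forward pass:
ES_A = 0; EF_A = 7
ES_B = 0; EF_B = 4
ES_C = 0; EF_C = 5
ES_D = 0; EF_D = 3
ES_E = 3; EF_E = 3+8 = 11
ES_F = 4; EF_F = 4+5 = 9
ES_G = max(EF_B=4, EF_C=5) = 5; EF_G = 5+12 = 17
ES_H = 3; EF_H = 3+4 = 7
ES_I = max(EF_A=7, EF_D=3, EF_E=11, EF_F=9, EF_G=17, EF_H=7) = 17; EF_I = 17+7 = 24
Expected project duration μ = 24 days. Critical path: C → G → I.

24 days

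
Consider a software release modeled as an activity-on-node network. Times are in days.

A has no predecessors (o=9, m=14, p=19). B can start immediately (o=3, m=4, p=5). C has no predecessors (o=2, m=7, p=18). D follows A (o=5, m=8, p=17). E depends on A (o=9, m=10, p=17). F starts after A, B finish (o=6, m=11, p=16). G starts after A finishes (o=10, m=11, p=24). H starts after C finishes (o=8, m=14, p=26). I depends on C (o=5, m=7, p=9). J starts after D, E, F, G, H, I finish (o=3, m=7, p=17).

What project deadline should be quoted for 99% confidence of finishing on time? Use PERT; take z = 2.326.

43.6 days

te_A = (9 + 4·14 + 19)/6 = 84/6 = 14; σ²_A = ((19−9)/6)² = 2.778
te_B = (3 + 4·4 + 5)/6 = 24/6 = 4; σ²_B = ((5−3)/6)² = 0.111
te_C = (2 + 4·7 + 18)/6 = 48/6 = 8; σ²_C = ((18−2)/6)² = 7.111
te_D = (5 + 4·8 + 17)/6 = 54/6 = 9; σ²_D = ((17−5)/6)² = 4.000
te_E = (9 + 4·10 + 17)/6 = 66/6 = 11; σ²_E = ((17−9)/6)² = 1.778
te_F = (6 + 4·11 + 16)/6 = 66/6 = 11; σ²_F = ((16−6)/6)² = 2.778
te_G = (10 + 4·11 + 24)/6 = 78/6 = 13; σ²_G = ((24−10)/6)² = 5.444
te_H = (8 + 4·14 + 26)/6 = 90/6 = 15; σ²_H = ((26−8)/6)² = 9.000
te_I = (5 + 4·7 + 9)/6 = 42/6 = 7; σ²_I = ((9−5)/6)² = 0.444
te_J = (3 + 4·7 + 17)/6 = 48/6 = 8; σ²_J = ((17−3)/6)² = 5.444

Forward pass:
ES_A = 0; EF_A = 14
ES_B = 0; EF_B = 4
ES_C = 0; EF_C = 8
ES_D = 14; EF_D = 14+9 = 23
ES_E = 14; EF_E = 14+11 = 25
ES_F = max(EF_A=14, EF_B=4) = 14; EF_F = 14+11 = 25
ES_G = 14; EF_G = 14+13 = 27
ES_H = 8; EF_H = 8+15 = 23
ES_I = 8; EF_I = 8+7 = 15
ES_J = max(EF_D=23, EF_E=25, EF_F=25, EF_G=27, EF_H=23, EF_I=15) = 27; EF_J = 27+8 = 35
Expected project duration μ = 35 days. Critical path: A → G → J.

Variance along critical path = 2.778 + 5.444 + 5.444 = 13.667; σ = 3.697 days.
D = μ + z·σ = 35 + 2.326·3.697 = 43.6 days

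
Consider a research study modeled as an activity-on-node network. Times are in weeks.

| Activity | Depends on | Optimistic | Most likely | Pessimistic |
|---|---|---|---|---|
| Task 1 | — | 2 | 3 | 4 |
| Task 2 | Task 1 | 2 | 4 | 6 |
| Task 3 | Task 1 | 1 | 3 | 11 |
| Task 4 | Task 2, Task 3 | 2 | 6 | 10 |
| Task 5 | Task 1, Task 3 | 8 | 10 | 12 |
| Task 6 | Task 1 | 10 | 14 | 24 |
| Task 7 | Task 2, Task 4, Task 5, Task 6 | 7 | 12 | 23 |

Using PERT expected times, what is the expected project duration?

31 weeks

te_Task 1 = (2 + 4·3 + 4)/6 = 18/6 = 3
te_Task 2 = (2 + 4·4 + 6)/6 = 24/6 = 4
te_Task 3 = (1 + 4·3 + 11)/6 = 24/6 = 4
te_Task 4 = (2 + 4·6 + 10)/6 = 36/6 = 6
te_Task 5 = (8 + 4·10 + 12)/6 = 60/6 = 10
te_Task 6 = (10 + 4·14 + 24)/6 = 90/6 = 15
te_Task 7 = (7 + 4·12 + 23)/6 = 78/6 = 13

Forward pass:
ES_Task 1 = 0; EF_Task 1 = 3
ES_Task 2 = 3; EF_Task 2 = 3+4 = 7
ES_Task 3 = 3; EF_Task 3 = 3+4 = 7
ES_Task 4 = max(EF_Task 2=7, EF_Task 3=7) = 7; EF_Task 4 = 7+6 = 13
ES_Task 5 = max(EF_Task 1=3, EF_Task 3=7) = 7; EF_Task 5 = 7+10 = 17
ES_Task 6 = 3; EF_Task 6 = 3+15 = 18
ES_Task 7 = max(EF_Task 2=7, EF_Task 4=13, EF_Task 5=17, EF_Task 6=18) = 18; EF_Task 7 = 18+13 = 31
Expected project duration μ = 31 weeks. Critical path: Task 1 → Task 6 → Task 7.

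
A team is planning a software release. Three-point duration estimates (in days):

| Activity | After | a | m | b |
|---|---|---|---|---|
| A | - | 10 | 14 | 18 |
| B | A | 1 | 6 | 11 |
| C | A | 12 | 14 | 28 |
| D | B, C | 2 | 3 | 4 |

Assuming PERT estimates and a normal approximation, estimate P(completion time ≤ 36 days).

0.841

te_A = (10 + 4·14 + 18)/6 = 84/6 = 14; σ²_A = ((18−10)/6)² = 1.778
te_B = (1 + 4·6 + 11)/6 = 36/6 = 6; σ²_B = ((11−1)/6)² = 2.778
te_C = (12 + 4·14 + 28)/6 = 96/6 = 16; σ²_C = ((28−12)/6)² = 7.111
te_D = (2 + 4·3 + 4)/6 = 18/6 = 3; σ²_D = ((4−2)/6)² = 0.111

Forward pass:
ES_A = 0; EF_A = 14
ES_B = 14; EF_B = 14+6 = 20
ES_C = 14; EF_C = 14+16 = 30
ES_D = max(EF_B=20, EF_C=30) = 30; EF_D = 30+3 = 33
Expected project duration μ = 33 days. Critical path: A → C → D.

Variance along critical path = 1.778 + 7.111 + 0.111 = 9.000; σ = √9.000 = 3.000 days.
Z = (36 − 33) / 3.000 = 1.000
P(T ≤ 36) = Φ(1.000) ≈ 0.841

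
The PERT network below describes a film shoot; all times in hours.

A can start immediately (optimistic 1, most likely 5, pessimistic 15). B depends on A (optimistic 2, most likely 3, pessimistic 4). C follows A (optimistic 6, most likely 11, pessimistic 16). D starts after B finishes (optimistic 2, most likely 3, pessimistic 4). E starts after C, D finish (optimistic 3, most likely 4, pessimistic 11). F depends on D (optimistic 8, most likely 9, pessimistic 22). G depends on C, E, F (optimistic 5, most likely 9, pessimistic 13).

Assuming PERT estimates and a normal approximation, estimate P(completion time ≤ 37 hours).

0.918

te_A = (1 + 4·5 + 15)/6 = 36/6 = 6; σ²_A = ((15−1)/6)² = 5.444
te_B = (2 + 4·3 + 4)/6 = 18/6 = 3; σ²_B = ((4−2)/6)² = 0.111
te_C = (6 + 4·11 + 16)/6 = 66/6 = 11; σ²_C = ((16−6)/6)² = 2.778
te_D = (2 + 4·3 + 4)/6 = 18/6 = 3; σ²_D = ((4−2)/6)² = 0.111
te_E = (3 + 4·4 + 11)/6 = 30/6 = 5; σ²_E = ((11−3)/6)² = 1.778
te_F = (8 + 4·9 + 22)/6 = 66/6 = 11; σ²_F = ((22−8)/6)² = 5.444
te_G = (5 + 4·9 + 13)/6 = 54/6 = 9; σ²_G = ((13−5)/6)² = 1.778

Forward pass:
ES_A = 0; EF_A = 6
ES_B = 6; EF_B = 6+3 = 9
ES_C = 6; EF_C = 6+11 = 17
ES_D = 9; EF_D = 9+3 = 12
ES_E = max(EF_C=17, EF_D=12) = 17; EF_E = 17+5 = 22
ES_F = 12; EF_F = 12+11 = 23
ES_G = max(EF_C=17, EF_E=22, EF_F=23) = 23; EF_G = 23+9 = 32
Expected project duration μ = 32 hours. Critical path: A → B → D → F → G.

Variance along critical path = 5.444 + 0.111 + 0.111 + 5.444 + 1.778 = 12.889; σ = √12.889 = 3.590 hours.
Z = (37 − 32) / 3.590 = 1.393
P(T ≤ 37) = Φ(1.393) ≈ 0.918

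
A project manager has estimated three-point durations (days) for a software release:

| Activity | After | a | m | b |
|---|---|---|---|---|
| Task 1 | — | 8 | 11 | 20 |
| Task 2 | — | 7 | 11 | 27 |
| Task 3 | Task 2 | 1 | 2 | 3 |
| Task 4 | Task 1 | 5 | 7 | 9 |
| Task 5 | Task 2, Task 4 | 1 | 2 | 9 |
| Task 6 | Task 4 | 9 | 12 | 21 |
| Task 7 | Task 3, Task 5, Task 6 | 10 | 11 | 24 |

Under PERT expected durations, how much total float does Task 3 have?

te_Task 1 = (8 + 4·11 + 20)/6 = 72/6 = 12
te_Task 2 = (7 + 4·11 + 27)/6 = 78/6 = 13
te_Task 3 = (1 + 4·2 + 3)/6 = 12/6 = 2
te_Task 4 = (5 + 4·7 + 9)/6 = 42/6 = 7
te_Task 5 = (1 + 4·2 + 9)/6 = 18/6 = 3
te_Task 6 = (9 + 4·12 + 21)/6 = 78/6 = 13
te_Task 7 = (10 + 4·11 + 24)/6 = 78/6 = 13

Forward pass:
ES_Task 1 = 0; EF_Task 1 = 12
ES_Task 2 = 0; EF_Task 2 = 13
ES_Task 3 = 13; EF_Task 3 = 13+2 = 15
ES_Task 4 = 12; EF_Task 4 = 12+7 = 19
ES_Task 5 = max(EF_Task 2=13, EF_Task 4=19) = 19; EF_Task 5 = 19+3 = 22
ES_Task 6 = 19; EF_Task 6 = 19+13 = 32
ES_Task 7 = max(EF_Task 3=15, EF_Task 5=22, EF_Task 6=32) = 32; EF_Task 7 = 32+13 = 45
Expected project duration μ = 45 days. Critical path: Task 1 → Task 4 → Task 6 → Task 7.

Backward pass:
LF_Task 7 = 45; LS_Task 7 = 45−13 = 32
LF_Task 6 = LS_Task 7 = 32; LS_Task 6 = 32−13 = 19
LF_Task 5 = LS_Task 7 = 32; LS_Task 5 = 32−3 = 29
LF_Task 4 = min(LS_Task 5=29, LS_Task 6=19) = 19; LS_Task 4 = 19−7 = 12
LF_Task 3 = LS_Task 7 = 32; LS_Task 3 = 32−2 = 30
LF_Task 2 = min(LS_Task 3=30, LS_Task 5=29) = 29; LS_Task 2 = 29−13 = 16
LF_Task 1 = LS_Task 4 = 12; LS_Task 1 = 12−12 = 0
Slack_Task 3 = LS_Task 3 − ES_Task 3 = 30 − 13 = 17

17 days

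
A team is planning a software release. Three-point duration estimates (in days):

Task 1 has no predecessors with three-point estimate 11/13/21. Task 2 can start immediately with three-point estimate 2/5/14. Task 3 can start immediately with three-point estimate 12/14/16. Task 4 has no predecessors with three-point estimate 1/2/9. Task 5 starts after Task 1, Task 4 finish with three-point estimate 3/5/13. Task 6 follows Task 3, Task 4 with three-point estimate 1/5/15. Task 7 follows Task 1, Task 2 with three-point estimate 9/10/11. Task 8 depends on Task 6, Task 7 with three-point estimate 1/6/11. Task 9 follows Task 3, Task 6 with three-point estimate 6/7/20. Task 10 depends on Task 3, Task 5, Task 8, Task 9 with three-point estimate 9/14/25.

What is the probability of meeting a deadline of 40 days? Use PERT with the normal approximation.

te_Task 1 = (11 + 4·13 + 21)/6 = 84/6 = 14; σ²_Task 1 = ((21−11)/6)² = 2.778
te_Task 2 = (2 + 4·5 + 14)/6 = 36/6 = 6; σ²_Task 2 = ((14−2)/6)² = 4.000
te_Task 3 = (12 + 4·14 + 16)/6 = 84/6 = 14; σ²_Task 3 = ((16−12)/6)² = 0.444
te_Task 4 = (1 + 4·2 + 9)/6 = 18/6 = 3; σ²_Task 4 = ((9−1)/6)² = 1.778
te_Task 5 = (3 + 4·5 + 13)/6 = 36/6 = 6; σ²_Task 5 = ((13−3)/6)² = 2.778
te_Task 6 = (1 + 4·5 + 15)/6 = 36/6 = 6; σ²_Task 6 = ((15−1)/6)² = 5.444
te_Task 7 = (9 + 4·10 + 11)/6 = 60/6 = 10; σ²_Task 7 = ((11−9)/6)² = 0.111
te_Task 8 = (1 + 4·6 + 11)/6 = 36/6 = 6; σ²_Task 8 = ((11−1)/6)² = 2.778
te_Task 9 = (6 + 4·7 + 20)/6 = 54/6 = 9; σ²_Task 9 = ((20−6)/6)² = 5.444
te_Task 10 = (9 + 4·14 + 25)/6 = 90/6 = 15; σ²_Task 10 = ((25−9)/6)² = 7.111

Forward pass:
ES_Task 1 = 0; EF_Task 1 = 14
ES_Task 2 = 0; EF_Task 2 = 6
ES_Task 3 = 0; EF_Task 3 = 14
ES_Task 4 = 0; EF_Task 4 = 3
ES_Task 5 = max(EF_Task 1=14, EF_Task 4=3) = 14; EF_Task 5 = 14+6 = 20
ES_Task 6 = max(EF_Task 3=14, EF_Task 4=3) = 14; EF_Task 6 = 14+6 = 20
ES_Task 7 = max(EF_Task 1=14, EF_Task 2=6) = 14; EF_Task 7 = 14+10 = 24
ES_Task 8 = max(EF_Task 6=20, EF_Task 7=24) = 24; EF_Task 8 = 24+6 = 30
ES_Task 9 = max(EF_Task 3=14, EF_Task 6=20) = 20; EF_Task 9 = 20+9 = 29
ES_Task 10 = max(EF_Task 3=14, EF_Task 5=20, EF_Task 8=30, EF_Task 9=29) = 30; EF_Task 10 = 30+15 = 45
Expected project duration μ = 45 days. Critical path: Task 1 → Task 7 → Task 8 → Task 10.

Variance along critical path = 2.778 + 0.111 + 2.778 + 7.111 = 12.778; σ = √12.778 = 3.575 days.
Z = (40 − 45) / 3.575 = -1.399
P(T ≤ 40) = Φ(-1.399) ≈ 0.081

0.081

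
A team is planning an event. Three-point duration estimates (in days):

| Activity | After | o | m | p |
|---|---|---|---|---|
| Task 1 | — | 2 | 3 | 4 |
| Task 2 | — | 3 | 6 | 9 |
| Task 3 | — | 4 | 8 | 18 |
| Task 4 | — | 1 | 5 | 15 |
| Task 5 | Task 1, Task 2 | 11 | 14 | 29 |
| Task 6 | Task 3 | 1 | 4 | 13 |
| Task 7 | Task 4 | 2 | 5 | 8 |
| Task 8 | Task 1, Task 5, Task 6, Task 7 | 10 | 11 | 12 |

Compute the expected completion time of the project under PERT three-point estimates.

te_Task 1 = (2 + 4·3 + 4)/6 = 18/6 = 3
te_Task 2 = (3 + 4·6 + 9)/6 = 36/6 = 6
te_Task 3 = (4 + 4·8 + 18)/6 = 54/6 = 9
te_Task 4 = (1 + 4·5 + 15)/6 = 36/6 = 6
te_Task 5 = (11 + 4·14 + 29)/6 = 96/6 = 16
te_Task 6 = (1 + 4·4 + 13)/6 = 30/6 = 5
te_Task 7 = (2 + 4·5 + 8)/6 = 30/6 = 5
te_Task 8 = (10 + 4·11 + 12)/6 = 66/6 = 11

Forward pass:
ES_Task 1 = 0; EF_Task 1 = 3
ES_Task 2 = 0; EF_Task 2 = 6
ES_Task 3 = 0; EF_Task 3 = 9
ES_Task 4 = 0; EF_Task 4 = 6
ES_Task 5 = max(EF_Task 1=3, EF_Task 2=6) = 6; EF_Task 5 = 6+16 = 22
ES_Task 6 = 9; EF_Task 6 = 9+5 = 14
ES_Task 7 = 6; EF_Task 7 = 6+5 = 11
ES_Task 8 = max(EF_Task 1=3, EF_Task 5=22, EF_Task 6=14, EF_Task 7=11) = 22; EF_Task 8 = 22+11 = 33
Expected project duration μ = 33 days. Critical path: Task 2 → Task 5 → Task 8.

33 days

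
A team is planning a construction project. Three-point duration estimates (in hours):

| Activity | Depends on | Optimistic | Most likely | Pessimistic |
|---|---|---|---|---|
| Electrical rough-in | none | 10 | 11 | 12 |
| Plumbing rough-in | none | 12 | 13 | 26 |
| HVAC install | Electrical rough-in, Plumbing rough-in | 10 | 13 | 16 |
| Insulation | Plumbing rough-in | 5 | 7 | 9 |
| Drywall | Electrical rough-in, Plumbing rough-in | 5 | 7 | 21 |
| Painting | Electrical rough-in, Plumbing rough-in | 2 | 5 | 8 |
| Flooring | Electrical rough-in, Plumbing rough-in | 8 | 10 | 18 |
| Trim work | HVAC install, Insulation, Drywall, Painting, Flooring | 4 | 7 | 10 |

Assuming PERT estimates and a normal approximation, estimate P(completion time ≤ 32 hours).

te_Electrical rough-in = (10 + 4·11 + 12)/6 = 66/6 = 11; σ²_Electrical rough-in = ((12−10)/6)² = 0.111
te_Plumbing rough-in = (12 + 4·13 + 26)/6 = 90/6 = 15; σ²_Plumbing rough-in = ((26−12)/6)² = 5.444
te_HVAC install = (10 + 4·13 + 16)/6 = 78/6 = 13; σ²_HVAC install = ((16−10)/6)² = 1.000
te_Insulation = (5 + 4·7 + 9)/6 = 42/6 = 7; σ²_Insulation = ((9−5)/6)² = 0.444
te_Drywall = (5 + 4·7 + 21)/6 = 54/6 = 9; σ²_Drywall = ((21−5)/6)² = 7.111
te_Painting = (2 + 4·5 + 8)/6 = 30/6 = 5; σ²_Painting = ((8−2)/6)² = 1.000
te_Flooring = (8 + 4·10 + 18)/6 = 66/6 = 11; σ²_Flooring = ((18−8)/6)² = 2.778
te_Trim work = (4 + 4·7 + 10)/6 = 42/6 = 7; σ²_Trim work = ((10−4)/6)² = 1.000

Forward pass:
ES_Electrical rough-in = 0; EF_Electrical rough-in = 11
ES_Plumbing rough-in = 0; EF_Plumbing rough-in = 15
ES_HVAC install = max(EF_Electrical rough-in=11, EF_Plumbing rough-in=15) = 15; EF_HVAC install = 15+13 = 28
ES_Insulation = 15; EF_Insulation = 15+7 = 22
ES_Drywall = max(EF_Electrical rough-in=11, EF_Plumbing rough-in=15) = 15; EF_Drywall = 15+9 = 24
ES_Painting = max(EF_Electrical rough-in=11, EF_Plumbing rough-in=15) = 15; EF_Painting = 15+5 = 20
ES_Flooring = max(EF_Electrical rough-in=11, EF_Plumbing rough-in=15) = 15; EF_Flooring = 15+11 = 26
ES_Trim work = max(EF_HVAC install=28, EF_Insulation=22, EF_Drywall=24, EF_Painting=20, EF_Flooring=26) = 28; EF_Trim work = 28+7 = 35
Expected project duration μ = 35 hours. Critical path: Plumbing rough-in → HVAC install → Trim work.

Variance along critical path = 5.444 + 1.000 + 1.000 = 7.444; σ = √7.444 = 2.728 hours.
Z = (32 − 35) / 2.728 = -1.100
P(T ≤ 32) = Φ(-1.100) ≈ 0.136

0.136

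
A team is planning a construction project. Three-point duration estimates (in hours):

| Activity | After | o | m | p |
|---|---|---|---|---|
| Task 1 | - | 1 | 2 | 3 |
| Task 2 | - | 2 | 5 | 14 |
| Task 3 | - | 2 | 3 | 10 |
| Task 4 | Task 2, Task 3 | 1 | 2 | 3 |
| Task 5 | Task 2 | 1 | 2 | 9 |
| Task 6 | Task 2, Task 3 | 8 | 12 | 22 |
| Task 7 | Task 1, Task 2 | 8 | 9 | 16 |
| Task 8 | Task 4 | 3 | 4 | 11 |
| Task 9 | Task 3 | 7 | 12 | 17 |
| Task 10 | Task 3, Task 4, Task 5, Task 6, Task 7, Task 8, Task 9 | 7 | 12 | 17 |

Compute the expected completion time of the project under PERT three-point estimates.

31 hours

te_Task 1 = (1 + 4·2 + 3)/6 = 12/6 = 2
te_Task 2 = (2 + 4·5 + 14)/6 = 36/6 = 6
te_Task 3 = (2 + 4·3 + 10)/6 = 24/6 = 4
te_Task 4 = (1 + 4·2 + 3)/6 = 12/6 = 2
te_Task 5 = (1 + 4·2 + 9)/6 = 18/6 = 3
te_Task 6 = (8 + 4·12 + 22)/6 = 78/6 = 13
te_Task 7 = (8 + 4·9 + 16)/6 = 60/6 = 10
te_Task 8 = (3 + 4·4 + 11)/6 = 30/6 = 5
te_Task 9 = (7 + 4·12 + 17)/6 = 72/6 = 12
te_Task 10 = (7 + 4·12 + 17)/6 = 72/6 = 12

Forward pass:
ES_Task 1 = 0; EF_Task 1 = 2
ES_Task 2 = 0; EF_Task 2 = 6
ES_Task 3 = 0; EF_Task 3 = 4
ES_Task 4 = max(EF_Task 2=6, EF_Task 3=4) = 6; EF_Task 4 = 6+2 = 8
ES_Task 5 = 6; EF_Task 5 = 6+3 = 9
ES_Task 6 = max(EF_Task 2=6, EF_Task 3=4) = 6; EF_Task 6 = 6+13 = 19
ES_Task 7 = max(EF_Task 1=2, EF_Task 2=6) = 6; EF_Task 7 = 6+10 = 16
ES_Task 8 = 8; EF_Task 8 = 8+5 = 13
ES_Task 9 = 4; EF_Task 9 = 4+12 = 16
ES_Task 10 = max(EF_Task 3=4, EF_Task 4=8, EF_Task 5=9, EF_Task 6=19, EF_Task 7=16, EF_Task 8=13, EF_Task 9=16) = 19; EF_Task 10 = 19+12 = 31
Expected project duration μ = 31 hours. Critical path: Task 2 → Task 6 → Task 10.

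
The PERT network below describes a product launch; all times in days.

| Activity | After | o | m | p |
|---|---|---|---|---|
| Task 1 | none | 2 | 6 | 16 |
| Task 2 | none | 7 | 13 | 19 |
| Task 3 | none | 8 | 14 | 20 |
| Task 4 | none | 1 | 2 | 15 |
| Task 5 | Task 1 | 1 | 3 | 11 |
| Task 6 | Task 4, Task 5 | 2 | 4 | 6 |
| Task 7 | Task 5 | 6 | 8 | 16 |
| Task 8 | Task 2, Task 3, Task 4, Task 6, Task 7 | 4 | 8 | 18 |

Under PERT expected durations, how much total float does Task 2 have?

te_Task 1 = (2 + 4·6 + 16)/6 = 42/6 = 7
te_Task 2 = (7 + 4·13 + 19)/6 = 78/6 = 13
te_Task 3 = (8 + 4·14 + 20)/6 = 84/6 = 14
te_Task 4 = (1 + 4·2 + 15)/6 = 24/6 = 4
te_Task 5 = (1 + 4·3 + 11)/6 = 24/6 = 4
te_Task 6 = (2 + 4·4 + 6)/6 = 24/6 = 4
te_Task 7 = (6 + 4·8 + 16)/6 = 54/6 = 9
te_Task 8 = (4 + 4·8 + 18)/6 = 54/6 = 9

Forward pass:
ES_Task 1 = 0; EF_Task 1 = 7
ES_Task 2 = 0; EF_Task 2 = 13
ES_Task 3 = 0; EF_Task 3 = 14
ES_Task 4 = 0; EF_Task 4 = 4
ES_Task 5 = 7; EF_Task 5 = 7+4 = 11
ES_Task 6 = max(EF_Task 4=4, EF_Task 5=11) = 11; EF_Task 6 = 11+4 = 15
ES_Task 7 = 11; EF_Task 7 = 11+9 = 20
ES_Task 8 = max(EF_Task 2=13, EF_Task 3=14, EF_Task 4=4, EF_Task 6=15, EF_Task 7=20) = 20; EF_Task 8 = 20+9 = 29
Expected project duration μ = 29 days. Critical path: Task 1 → Task 5 → Task 7 → Task 8.

Backward pass:
LF_Task 8 = 29; LS_Task 8 = 29−9 = 20
LF_Task 7 = LS_Task 8 = 20; LS_Task 7 = 20−9 = 11
LF_Task 6 = LS_Task 8 = 20; LS_Task 6 = 20−4 = 16
LF_Task 5 = min(LS_Task 6=16, LS_Task 7=11) = 11; LS_Task 5 = 11−4 = 7
LF_Task 4 = min(LS_Task 6=16, LS_Task 8=20) = 16; LS_Task 4 = 16−4 = 12
LF_Task 3 = LS_Task 8 = 20; LS_Task 3 = 20−14 = 6
LF_Task 2 = LS_Task 8 = 20; LS_Task 2 = 20−13 = 7
LF_Task 1 = LS_Task 5 = 7; LS_Task 1 = 7−7 = 0
Slack_Task 2 = LS_Task 2 − ES_Task 2 = 7 − 0 = 7

7 days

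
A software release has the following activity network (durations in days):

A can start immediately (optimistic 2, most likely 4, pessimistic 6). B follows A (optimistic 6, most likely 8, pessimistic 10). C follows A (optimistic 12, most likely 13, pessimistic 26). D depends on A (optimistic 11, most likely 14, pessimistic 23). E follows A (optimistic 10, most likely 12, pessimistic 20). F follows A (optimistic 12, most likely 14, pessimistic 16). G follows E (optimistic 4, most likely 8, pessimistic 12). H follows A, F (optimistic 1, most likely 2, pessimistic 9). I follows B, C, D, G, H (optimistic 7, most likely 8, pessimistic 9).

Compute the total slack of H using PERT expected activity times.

te_A = (2 + 4·4 + 6)/6 = 24/6 = 4
te_B = (6 + 4·8 + 10)/6 = 48/6 = 8
te_C = (12 + 4·13 + 26)/6 = 90/6 = 15
te_D = (11 + 4·14 + 23)/6 = 90/6 = 15
te_E = (10 + 4·12 + 20)/6 = 78/6 = 13
te_F = (12 + 4·14 + 16)/6 = 84/6 = 14
te_G = (4 + 4·8 + 12)/6 = 48/6 = 8
te_H = (1 + 4·2 + 9)/6 = 18/6 = 3
te_I = (7 + 4·8 + 9)/6 = 48/6 = 8

Forward pass:
ES_A = 0; EF_A = 4
ES_B = 4; EF_B = 4+8 = 12
ES_C = 4; EF_C = 4+15 = 19
ES_D = 4; EF_D = 4+15 = 19
ES_E = 4; EF_E = 4+13 = 17
ES_F = 4; EF_F = 4+14 = 18
ES_G = 17; EF_G = 17+8 = 25
ES_H = max(EF_A=4, EF_F=18) = 18; EF_H = 18+3 = 21
ES_I = max(EF_B=12, EF_C=19, EF_D=19, EF_G=25, EF_H=21) = 25; EF_I = 25+8 = 33
Expected project duration μ = 33 days. Critical path: A → E → G → I.

Backward pass:
LF_I = 33; LS_I = 33−8 = 25
LF_H = LS_I = 25; LS_H = 25−3 = 22
LF_G = LS_I = 25; LS_G = 25−8 = 17
LF_F = LS_H = 22; LS_F = 22−14 = 8
LF_E = LS_G = 17; LS_E = 17−13 = 4
LF_D = LS_I = 25; LS_D = 25−15 = 10
LF_C = LS_I = 25; LS_C = 25−15 = 10
LF_B = LS_I = 25; LS_B = 25−8 = 17
LF_A = min(LS_B=17, LS_C=10, LS_D=10, LS_E=4, LS_F=8, LS_H=22) = 4; LS_A = 4−4 = 0
Slack_H = LS_H − ES_H = 22 − 18 = 4

4 days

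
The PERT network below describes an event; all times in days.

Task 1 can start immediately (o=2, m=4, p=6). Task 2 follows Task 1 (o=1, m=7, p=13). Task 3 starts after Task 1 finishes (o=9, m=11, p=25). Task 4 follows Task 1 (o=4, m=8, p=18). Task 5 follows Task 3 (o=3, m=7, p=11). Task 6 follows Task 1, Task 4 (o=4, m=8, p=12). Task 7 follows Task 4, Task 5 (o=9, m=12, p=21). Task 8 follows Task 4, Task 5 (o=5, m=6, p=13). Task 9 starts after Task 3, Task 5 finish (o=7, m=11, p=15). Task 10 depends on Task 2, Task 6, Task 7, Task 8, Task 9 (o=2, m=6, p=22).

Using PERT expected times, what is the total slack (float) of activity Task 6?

16 days

te_Task 1 = (2 + 4·4 + 6)/6 = 24/6 = 4
te_Task 2 = (1 + 4·7 + 13)/6 = 42/6 = 7
te_Task 3 = (9 + 4·11 + 25)/6 = 78/6 = 13
te_Task 4 = (4 + 4·8 + 18)/6 = 54/6 = 9
te_Task 5 = (3 + 4·7 + 11)/6 = 42/6 = 7
te_Task 6 = (4 + 4·8 + 12)/6 = 48/6 = 8
te_Task 7 = (9 + 4·12 + 21)/6 = 78/6 = 13
te_Task 8 = (5 + 4·6 + 13)/6 = 42/6 = 7
te_Task 9 = (7 + 4·11 + 15)/6 = 66/6 = 11
te_Task 10 = (2 + 4·6 + 22)/6 = 48/6 = 8

Forward pass:
ES_Task 1 = 0; EF_Task 1 = 4
ES_Task 2 = 4; EF_Task 2 = 4+7 = 11
ES_Task 3 = 4; EF_Task 3 = 4+13 = 17
ES_Task 4 = 4; EF_Task 4 = 4+9 = 13
ES_Task 5 = 17; EF_Task 5 = 17+7 = 24
ES_Task 6 = max(EF_Task 1=4, EF_Task 4=13) = 13; EF_Task 6 = 13+8 = 21
ES_Task 7 = max(EF_Task 4=13, EF_Task 5=24) = 24; EF_Task 7 = 24+13 = 37
ES_Task 8 = max(EF_Task 4=13, EF_Task 5=24) = 24; EF_Task 8 = 24+7 = 31
ES_Task 9 = max(EF_Task 3=17, EF_Task 5=24) = 24; EF_Task 9 = 24+11 = 35
ES_Task 10 = max(EF_Task 2=11, EF_Task 6=21, EF_Task 7=37, EF_Task 8=31, EF_Task 9=35) = 37; EF_Task 10 = 37+8 = 45
Expected project duration μ = 45 days. Critical path: Task 1 → Task 3 → Task 5 → Task 7 → Task 10.

Backward pass:
LF_Task 10 = 45; LS_Task 10 = 45−8 = 37
LF_Task 9 = LS_Task 10 = 37; LS_Task 9 = 37−11 = 26
LF_Task 8 = LS_Task 10 = 37; LS_Task 8 = 37−7 = 30
LF_Task 7 = LS_Task 10 = 37; LS_Task 7 = 37−13 = 24
LF_Task 6 = LS_Task 10 = 37; LS_Task 6 = 37−8 = 29
LF_Task 5 = min(LS_Task 7=24, LS_Task 8=30, LS_Task 9=26) = 24; LS_Task 5 = 24−7 = 17
LF_Task 4 = min(LS_Task 6=29, LS_Task 7=24, LS_Task 8=30) = 24; LS_Task 4 = 24−9 = 15
LF_Task 3 = min(LS_Task 5=17, LS_Task 9=26) = 17; LS_Task 3 = 17−13 = 4
LF_Task 2 = LS_Task 10 = 37; LS_Task 2 = 37−7 = 30
LF_Task 1 = min(LS_Task 2=30, LS_Task 3=4, LS_Task 4=15, LS_Task 6=29) = 4; LS_Task 1 = 4−4 = 0
Slack_Task 6 = LS_Task 6 − ES_Task 6 = 29 − 13 = 16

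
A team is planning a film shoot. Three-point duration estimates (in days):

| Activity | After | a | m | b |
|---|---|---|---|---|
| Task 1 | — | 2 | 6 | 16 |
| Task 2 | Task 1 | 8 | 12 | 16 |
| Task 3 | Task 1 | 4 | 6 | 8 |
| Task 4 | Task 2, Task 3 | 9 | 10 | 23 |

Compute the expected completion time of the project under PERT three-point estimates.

te_Task 1 = (2 + 4·6 + 16)/6 = 42/6 = 7
te_Task 2 = (8 + 4·12 + 16)/6 = 72/6 = 12
te_Task 3 = (4 + 4·6 + 8)/6 = 36/6 = 6
te_Task 4 = (9 + 4·10 + 23)/6 = 72/6 = 12

Forward pass:
ES_Task 1 = 0; EF_Task 1 = 7
ES_Task 2 = 7; EF_Task 2 = 7+12 = 19
ES_Task 3 = 7; EF_Task 3 = 7+6 = 13
ES_Task 4 = max(EF_Task 2=19, EF_Task 3=13) = 19; EF_Task 4 = 19+12 = 31
Expected project duration μ = 31 days. Critical path: Task 1 → Task 2 → Task 4.

31 days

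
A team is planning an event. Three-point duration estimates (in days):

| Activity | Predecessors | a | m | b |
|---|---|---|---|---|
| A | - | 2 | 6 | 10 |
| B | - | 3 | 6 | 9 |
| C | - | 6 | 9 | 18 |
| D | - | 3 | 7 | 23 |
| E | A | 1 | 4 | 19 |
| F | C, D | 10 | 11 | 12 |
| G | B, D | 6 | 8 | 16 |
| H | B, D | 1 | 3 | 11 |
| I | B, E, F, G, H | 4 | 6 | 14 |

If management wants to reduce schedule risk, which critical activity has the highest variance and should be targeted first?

C

te_A = (2 + 4·6 + 10)/6 = 36/6 = 6; σ²_A = ((10−2)/6)² = 1.778
te_B = (3 + 4·6 + 9)/6 = 36/6 = 6; σ²_B = ((9−3)/6)² = 1.000
te_C = (6 + 4·9 + 18)/6 = 60/6 = 10; σ²_C = ((18−6)/6)² = 4.000
te_D = (3 + 4·7 + 23)/6 = 54/6 = 9; σ²_D = ((23−3)/6)² = 11.111
te_E = (1 + 4·4 + 19)/6 = 36/6 = 6; σ²_E = ((19−1)/6)² = 9.000
te_F = (10 + 4·11 + 12)/6 = 66/6 = 11; σ²_F = ((12−10)/6)² = 0.111
te_G = (6 + 4·8 + 16)/6 = 54/6 = 9; σ²_G = ((16−6)/6)² = 2.778
te_H = (1 + 4·3 + 11)/6 = 24/6 = 4; σ²_H = ((11−1)/6)² = 2.778
te_I = (4 + 4·6 + 14)/6 = 42/6 = 7; σ²_I = ((14−4)/6)² = 2.778

Forward pass:
ES_A = 0; EF_A = 6
ES_B = 0; EF_B = 6
ES_C = 0; EF_C = 10
ES_D = 0; EF_D = 9
ES_E = 6; EF_E = 6+6 = 12
ES_F = max(EF_C=10, EF_D=9) = 10; EF_F = 10+11 = 21
ES_G = max(EF_B=6, EF_D=9) = 9; EF_G = 9+9 = 18
ES_H = max(EF_B=6, EF_D=9) = 9; EF_H = 9+4 = 13
ES_I = max(EF_B=6, EF_E=12, EF_F=21, EF_G=18, EF_H=13) = 21; EF_I = 21+7 = 28
Expected project duration μ = 28 days. Critical path: C → F → I.

Variances on critical path: σ²_C=4.000, σ²_F=0.111, σ²_I=2.778.
Largest is σ²_C = 4.000.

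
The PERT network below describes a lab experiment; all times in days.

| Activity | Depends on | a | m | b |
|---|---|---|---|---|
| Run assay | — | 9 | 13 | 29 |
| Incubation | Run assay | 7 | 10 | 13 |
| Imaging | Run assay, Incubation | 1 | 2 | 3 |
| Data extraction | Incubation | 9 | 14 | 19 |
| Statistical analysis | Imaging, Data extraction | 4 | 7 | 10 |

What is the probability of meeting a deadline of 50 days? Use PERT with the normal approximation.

0.842

te_Run assay = (9 + 4·13 + 29)/6 = 90/6 = 15; σ²_Run assay = ((29−9)/6)² = 11.111
te_Incubation = (7 + 4·10 + 13)/6 = 60/6 = 10; σ²_Incubation = ((13−7)/6)² = 1.000
te_Imaging = (1 + 4·2 + 3)/6 = 12/6 = 2; σ²_Imaging = ((3−1)/6)² = 0.111
te_Data extraction = (9 + 4·14 + 19)/6 = 84/6 = 14; σ²_Data extraction = ((19−9)/6)² = 2.778
te_Statistical analysis = (4 + 4·7 + 10)/6 = 42/6 = 7; σ²_Statistical analysis = ((10−4)/6)² = 1.000

Forward pass:
ES_Run assay = 0; EF_Run assay = 15
ES_Incubation = 15; EF_Incubation = 15+10 = 25
ES_Imaging = max(EF_Run assay=15, EF_Incubation=25) = 25; EF_Imaging = 25+2 = 27
ES_Data extraction = 25; EF_Data extraction = 25+14 = 39
ES_Statistical analysis = max(EF_Imaging=27, EF_Data extraction=39) = 39; EF_Statistical analysis = 39+7 = 46
Expected project duration μ = 46 days. Critical path: Run assay → Incubation → Data extraction → Statistical analysis.

Variance along critical path = 11.111 + 1.000 + 2.778 + 1.000 = 15.889; σ = √15.889 = 3.986 days.
Z = (50 − 46) / 3.986 = 1.003
P(T ≤ 50) = Φ(1.003) ≈ 0.842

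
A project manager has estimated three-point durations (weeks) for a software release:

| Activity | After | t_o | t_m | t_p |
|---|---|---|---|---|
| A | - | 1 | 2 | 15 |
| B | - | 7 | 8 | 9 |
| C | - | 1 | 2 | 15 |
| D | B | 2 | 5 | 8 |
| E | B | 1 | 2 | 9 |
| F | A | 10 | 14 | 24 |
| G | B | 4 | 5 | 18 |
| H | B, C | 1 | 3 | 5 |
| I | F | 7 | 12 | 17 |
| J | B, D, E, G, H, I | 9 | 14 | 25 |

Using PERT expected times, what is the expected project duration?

te_A = (1 + 4·2 + 15)/6 = 24/6 = 4
te_B = (7 + 4·8 + 9)/6 = 48/6 = 8
te_C = (1 + 4·2 + 15)/6 = 24/6 = 4
te_D = (2 + 4·5 + 8)/6 = 30/6 = 5
te_E = (1 + 4·2 + 9)/6 = 18/6 = 3
te_F = (10 + 4·14 + 24)/6 = 90/6 = 15
te_G = (4 + 4·5 + 18)/6 = 42/6 = 7
te_H = (1 + 4·3 + 5)/6 = 18/6 = 3
te_I = (7 + 4·12 + 17)/6 = 72/6 = 12
te_J = (9 + 4·14 + 25)/6 = 90/6 = 15

Forward pass:
ES_A = 0; EF_A = 4
ES_B = 0; EF_B = 8
ES_C = 0; EF_C = 4
ES_D = 8; EF_D = 8+5 = 13
ES_E = 8; EF_E = 8+3 = 11
ES_F = 4; EF_F = 4+15 = 19
ES_G = 8; EF_G = 8+7 = 15
ES_H = max(EF_B=8, EF_C=4) = 8; EF_H = 8+3 = 11
ES_I = 19; EF_I = 19+12 = 31
ES_J = max(EF_B=8, EF_D=13, EF_E=11, EF_G=15, EF_H=11, EF_I=31) = 31; EF_J = 31+15 = 46
Expected project duration μ = 46 weeks. Critical path: A → F → I → J.

46 weeks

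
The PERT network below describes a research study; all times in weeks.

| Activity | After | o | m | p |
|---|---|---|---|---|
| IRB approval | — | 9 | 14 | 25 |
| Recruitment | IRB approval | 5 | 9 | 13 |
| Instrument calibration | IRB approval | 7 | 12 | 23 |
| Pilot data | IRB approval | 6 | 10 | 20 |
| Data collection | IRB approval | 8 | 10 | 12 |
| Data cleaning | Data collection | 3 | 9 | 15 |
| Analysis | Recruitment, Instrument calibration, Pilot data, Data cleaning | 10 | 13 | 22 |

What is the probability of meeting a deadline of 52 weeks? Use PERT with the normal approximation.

te_IRB approval = (9 + 4·14 + 25)/6 = 90/6 = 15; σ²_IRB approval = ((25−9)/6)² = 7.111
te_Recruitment = (5 + 4·9 + 13)/6 = 54/6 = 9; σ²_Recruitment = ((13−5)/6)² = 1.778
te_Instrument calibration = (7 + 4·12 + 23)/6 = 78/6 = 13; σ²_Instrument calibration = ((23−7)/6)² = 7.111
te_Pilot data = (6 + 4·10 + 20)/6 = 66/6 = 11; σ²_Pilot data = ((20−6)/6)² = 5.444
te_Data collection = (8 + 4·10 + 12)/6 = 60/6 = 10; σ²_Data collection = ((12−8)/6)² = 0.444
te_Data cleaning = (3 + 4·9 + 15)/6 = 54/6 = 9; σ²_Data cleaning = ((15−3)/6)² = 4.000
te_Analysis = (10 + 4·13 + 22)/6 = 84/6 = 14; σ²_Analysis = ((22−10)/6)² = 4.000

Forward pass:
ES_IRB approval = 0; EF_IRB approval = 15
ES_Recruitment = 15; EF_Recruitment = 15+9 = 24
ES_Instrument calibration = 15; EF_Instrument calibration = 15+13 = 28
ES_Pilot data = 15; EF_Pilot data = 15+11 = 26
ES_Data collection = 15; EF_Data collection = 15+10 = 25
ES_Data cleaning = 25; EF_Data cleaning = 25+9 = 34
ES_Analysis = max(EF_Recruitment=24, EF_Instrument calibration=28, EF_Pilot data=26, EF_Data cleaning=34) = 34; EF_Analysis = 34+14 = 48
Expected project duration μ = 48 weeks. Critical path: IRB approval → Data collection → Data cleaning → Analysis.

Variance along critical path = 7.111 + 0.444 + 4.000 + 4.000 = 15.556; σ = √15.556 = 3.944 weeks.
Z = (52 − 48) / 3.944 = 1.014
P(T ≤ 52) = Φ(1.014) ≈ 0.845

0.845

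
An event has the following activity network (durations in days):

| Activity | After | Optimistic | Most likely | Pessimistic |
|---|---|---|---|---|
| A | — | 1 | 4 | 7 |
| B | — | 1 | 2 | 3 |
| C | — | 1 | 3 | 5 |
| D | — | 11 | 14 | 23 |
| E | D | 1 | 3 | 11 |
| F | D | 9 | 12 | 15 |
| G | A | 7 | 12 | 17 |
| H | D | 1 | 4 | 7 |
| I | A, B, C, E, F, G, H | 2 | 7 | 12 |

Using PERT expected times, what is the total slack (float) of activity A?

te_A = (1 + 4·4 + 7)/6 = 24/6 = 4
te_B = (1 + 4·2 + 3)/6 = 12/6 = 2
te_C = (1 + 4·3 + 5)/6 = 18/6 = 3
te_D = (11 + 4·14 + 23)/6 = 90/6 = 15
te_E = (1 + 4·3 + 11)/6 = 24/6 = 4
te_F = (9 + 4·12 + 15)/6 = 72/6 = 12
te_G = (7 + 4·12 + 17)/6 = 72/6 = 12
te_H = (1 + 4·4 + 7)/6 = 24/6 = 4
te_I = (2 + 4·7 + 12)/6 = 42/6 = 7

Forward pass:
ES_A = 0; EF_A = 4
ES_B = 0; EF_B = 2
ES_C = 0; EF_C = 3
ES_D = 0; EF_D = 15
ES_E = 15; EF_E = 15+4 = 19
ES_F = 15; EF_F = 15+12 = 27
ES_G = 4; EF_G = 4+12 = 16
ES_H = 15; EF_H = 15+4 = 19
ES_I = max(EF_A=4, EF_B=2, EF_C=3, EF_E=19, EF_F=27, EF_G=16, EF_H=19) = 27; EF_I = 27+7 = 34
Expected project duration μ = 34 days. Critical path: D → F → I.

Backward pass:
LF_I = 34; LS_I = 34−7 = 27
LF_H = LS_I = 27; LS_H = 27−4 = 23
LF_G = LS_I = 27; LS_G = 27−12 = 15
LF_F = LS_I = 27; LS_F = 27−12 = 15
LF_E = LS_I = 27; LS_E = 27−4 = 23
LF_D = min(LS_E=23, LS_F=15, LS_H=23) = 15; LS_D = 15−15 = 0
LF_C = LS_I = 27; LS_C = 27−3 = 24
LF_B = LS_I = 27; LS_B = 27−2 = 25
LF_A = min(LS_G=15, LS_I=27) = 15; LS_A = 15−4 = 11
Slack_A = LS_A − ES_A = 11 − 0 = 11

11 days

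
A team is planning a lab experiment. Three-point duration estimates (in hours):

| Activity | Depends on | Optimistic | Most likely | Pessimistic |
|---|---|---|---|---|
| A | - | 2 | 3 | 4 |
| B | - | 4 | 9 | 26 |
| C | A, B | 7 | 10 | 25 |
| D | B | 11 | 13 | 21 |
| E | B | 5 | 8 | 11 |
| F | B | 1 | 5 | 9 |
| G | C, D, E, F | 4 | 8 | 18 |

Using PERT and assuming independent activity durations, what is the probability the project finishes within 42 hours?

te_A = (2 + 4·3 + 4)/6 = 18/6 = 3; σ²_A = ((4−2)/6)² = 0.111
te_B = (4 + 4·9 + 26)/6 = 66/6 = 11; σ²_B = ((26−4)/6)² = 13.444
te_C = (7 + 4·10 + 25)/6 = 72/6 = 12; σ²_C = ((25−7)/6)² = 9.000
te_D = (11 + 4·13 + 21)/6 = 84/6 = 14; σ²_D = ((21−11)/6)² = 2.778
te_E = (5 + 4·8 + 11)/6 = 48/6 = 8; σ²_E = ((11−5)/6)² = 1.000
te_F = (1 + 4·5 + 9)/6 = 30/6 = 5; σ²_F = ((9−1)/6)² = 1.778
te_G = (4 + 4·8 + 18)/6 = 54/6 = 9; σ²_G = ((18−4)/6)² = 5.444

Forward pass:
ES_A = 0; EF_A = 3
ES_B = 0; EF_B = 11
ES_C = max(EF_A=3, EF_B=11) = 11; EF_C = 11+12 = 23
ES_D = 11; EF_D = 11+14 = 25
ES_E = 11; EF_E = 11+8 = 19
ES_F = 11; EF_F = 11+5 = 16
ES_G = max(EF_C=23, EF_D=25, EF_E=19, EF_F=16) = 25; EF_G = 25+9 = 34
Expected project duration μ = 34 hours. Critical path: B → D → G.

Variance along critical path = 13.444 + 2.778 + 5.444 = 21.667; σ = √21.667 = 4.655 hours.
Z = (42 − 34) / 4.655 = 1.719
P(T ≤ 42) = Φ(1.719) ≈ 0.957

0.957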